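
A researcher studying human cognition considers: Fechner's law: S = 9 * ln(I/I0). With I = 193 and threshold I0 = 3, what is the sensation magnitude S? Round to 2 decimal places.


S = 9 * ln(193/3)
I/I0 = 64.333333
ln(64.333333) = 4.1641
S = 9 * 4.1641
= 37.48


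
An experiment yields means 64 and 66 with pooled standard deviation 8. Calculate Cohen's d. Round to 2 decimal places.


Cohen's d = (M1 - M2) / S_pooled
= (64 - 66) / 8
= -2 / 8
= -0.25


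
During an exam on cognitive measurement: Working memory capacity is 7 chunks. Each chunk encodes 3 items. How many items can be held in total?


Total items = chunks * items_per_chunk
= 7 * 3
= 21


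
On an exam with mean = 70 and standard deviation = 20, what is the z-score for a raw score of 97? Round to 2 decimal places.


z = (X - mu) / sigma
= (97 - 70) / 20
= 27 / 20
= 1.35


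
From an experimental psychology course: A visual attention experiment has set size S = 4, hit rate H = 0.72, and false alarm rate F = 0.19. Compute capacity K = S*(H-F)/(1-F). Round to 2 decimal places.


K = S * (H - F) / (1 - F)
H - F = 0.53
1 - F = 0.81
K = 4 * 0.53 / 0.81
= 2.62


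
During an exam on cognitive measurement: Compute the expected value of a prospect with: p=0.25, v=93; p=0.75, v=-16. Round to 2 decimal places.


EU = sum(p_i * v_i)
0.25 * 93 = 23.25
0.75 * -16 = -12.0
EU = 23.25 + -12.0
= 11.25


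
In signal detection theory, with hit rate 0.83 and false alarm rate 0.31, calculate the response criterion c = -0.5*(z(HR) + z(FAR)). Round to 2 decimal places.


c = -0.5 * (z(HR) + z(FAR))
z(0.83) = 0.9542
z(0.31) = -0.4959
c = -0.5 * (0.9542 + -0.4959)
= -0.5 * 0.4583
= -0.23


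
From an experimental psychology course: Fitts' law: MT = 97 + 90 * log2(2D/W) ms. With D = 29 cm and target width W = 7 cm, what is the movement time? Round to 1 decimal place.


MT = 97 + 90 * log2(2*29/7)
2D/W = 8.285714
log2(8.285714) = 3.0506
MT = 97 + 90 * 3.0506
= 371.6 ms


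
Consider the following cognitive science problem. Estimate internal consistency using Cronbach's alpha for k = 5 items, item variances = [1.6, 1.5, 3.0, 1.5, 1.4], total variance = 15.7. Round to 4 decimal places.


alpha = (k/(k-1)) * (1 - sum(s_i^2)/s_total^2)
sum(item variances) = 9.0
k/(k-1) = 5/4 = 1.25
1 - 9.0/15.7 = 1 - 0.573248 = 0.426752
alpha = 1.25 * 0.426752
= 0.5334


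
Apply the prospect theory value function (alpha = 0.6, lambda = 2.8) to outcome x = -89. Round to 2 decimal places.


Since x = -89 < 0, use v(x) = -lambda*(-x)^alpha
(-x) = 89
89^0.6 = 14.7786
v(-89) = -2.8 * 14.7786
= -41.38


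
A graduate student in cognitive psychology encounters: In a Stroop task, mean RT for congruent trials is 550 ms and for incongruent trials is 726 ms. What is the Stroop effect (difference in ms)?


Stroop effect = RT(incongruent) - RT(congruent)
= 726 - 550
= 176 ms


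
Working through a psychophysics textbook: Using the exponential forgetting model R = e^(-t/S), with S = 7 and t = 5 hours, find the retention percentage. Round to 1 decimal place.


R = e^(-t/S)
-t/S = -5/7 = -0.714286
R = e^(-0.714286) = 0.489542
Percentage = 0.489542 * 100
= 49.0


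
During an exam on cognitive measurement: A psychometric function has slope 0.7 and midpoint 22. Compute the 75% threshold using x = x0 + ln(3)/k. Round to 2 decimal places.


At P = 0.75: 0.75 = 1/(1 + e^(-k*(x-x0)))
Solving: e^(-k*(x-x0)) = 1/3
x = x0 + ln(3)/k
ln(3) = 1.0986
x = 22 + 1.0986/0.7
= 22 + 1.5694
= 23.57


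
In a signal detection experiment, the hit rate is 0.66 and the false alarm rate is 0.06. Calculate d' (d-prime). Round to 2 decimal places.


d' = z(HR) - z(FAR)
z(0.66) = 0.4125
z(0.06) = -1.5548
d' = 0.4125 - -1.5548
= 1.97


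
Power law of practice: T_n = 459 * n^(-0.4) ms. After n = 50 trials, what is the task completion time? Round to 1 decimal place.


T_n = 459 * 50^(-0.4)
50^(-0.4) = 0.209128
T_n = 459 * 0.209128
= 96.0 ms


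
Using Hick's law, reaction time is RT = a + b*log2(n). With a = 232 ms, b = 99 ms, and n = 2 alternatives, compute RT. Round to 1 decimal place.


RT = 232 + 99 * log2(2)
log2(2) = 1.0
RT = 232 + 99 * 1.0
= 232 + 99.0
= 331.0 ms


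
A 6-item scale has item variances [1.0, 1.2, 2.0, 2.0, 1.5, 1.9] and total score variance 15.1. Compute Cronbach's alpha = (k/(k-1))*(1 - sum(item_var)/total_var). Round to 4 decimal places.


alpha = (k/(k-1)) * (1 - sum(s_i^2)/s_total^2)
sum(item variances) = 9.6
k/(k-1) = 6/5 = 1.2
1 - 9.6/15.1 = 1 - 0.635762 = 0.364238
alpha = 1.2 * 0.364238
= 0.4371


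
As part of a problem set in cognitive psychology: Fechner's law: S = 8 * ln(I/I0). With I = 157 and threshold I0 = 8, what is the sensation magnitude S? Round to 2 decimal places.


S = 8 * ln(157/8)
I/I0 = 19.625
ln(19.625) = 2.9768
S = 8 * 2.9768
= 23.81


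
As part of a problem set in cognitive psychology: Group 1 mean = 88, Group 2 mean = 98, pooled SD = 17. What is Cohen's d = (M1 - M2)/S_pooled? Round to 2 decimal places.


Cohen's d = (M1 - M2) / S_pooled
= (88 - 98) / 17
= -10 / 17
= -0.59


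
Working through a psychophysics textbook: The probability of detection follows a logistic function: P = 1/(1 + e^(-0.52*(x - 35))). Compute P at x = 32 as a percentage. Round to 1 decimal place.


P(x) = 1/(1 + e^(-0.52*(32 - 35)))
Exponent = -0.52 * -3 = 1.56
e^(1.56) = 4.758821
P = 1/(1 + 4.758821) = 0.173647
Percentage = 17.4


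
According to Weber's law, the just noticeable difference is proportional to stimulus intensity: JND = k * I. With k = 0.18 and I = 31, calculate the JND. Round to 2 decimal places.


JND = k * I
JND = 0.18 * 31
= 5.58


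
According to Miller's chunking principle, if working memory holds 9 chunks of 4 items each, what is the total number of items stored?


Total items = chunks * items_per_chunk
= 9 * 4
= 36


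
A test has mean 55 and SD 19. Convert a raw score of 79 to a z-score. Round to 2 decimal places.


z = (X - mu) / sigma
= (79 - 55) / 19
= 24 / 19
= 1.26


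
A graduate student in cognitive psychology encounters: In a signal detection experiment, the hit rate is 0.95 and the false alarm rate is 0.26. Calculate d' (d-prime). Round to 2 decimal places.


d' = z(HR) - z(FAR)
z(0.95) = 1.6449
z(0.26) = -0.6433
d' = 1.6449 - -0.6433
= 2.29


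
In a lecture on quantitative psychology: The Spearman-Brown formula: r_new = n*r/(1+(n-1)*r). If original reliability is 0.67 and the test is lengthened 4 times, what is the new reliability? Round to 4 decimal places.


r_new = n*r / (1 + (n-1)*r)
Numerator = 4 * 0.67 = 2.68
Denominator = 1 + 3 * 0.67 = 3.01
r_new = 2.68 / 3.01
= 0.8904


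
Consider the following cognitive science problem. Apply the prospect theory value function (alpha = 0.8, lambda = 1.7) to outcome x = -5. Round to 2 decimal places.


Since x = -5 < 0, use v(x) = -lambda*(-x)^alpha
(-x) = 5
5^0.8 = 3.6239
v(-5) = -1.7 * 3.6239
= -6.16


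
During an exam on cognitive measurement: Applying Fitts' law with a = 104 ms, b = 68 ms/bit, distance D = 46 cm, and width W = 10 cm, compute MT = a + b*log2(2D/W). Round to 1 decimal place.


MT = 104 + 68 * log2(2*46/10)
2D/W = 9.2
log2(9.2) = 3.2016
MT = 104 + 68 * 3.2016
= 321.7 ms


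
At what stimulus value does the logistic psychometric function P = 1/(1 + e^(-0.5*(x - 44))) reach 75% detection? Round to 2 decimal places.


At P = 0.75: 0.75 = 1/(1 + e^(-k*(x-x0)))
Solving: e^(-k*(x-x0)) = 1/3
x = x0 + ln(3)/k
ln(3) = 1.0986
x = 44 + 1.0986/0.5
= 44 + 2.1972
= 46.20


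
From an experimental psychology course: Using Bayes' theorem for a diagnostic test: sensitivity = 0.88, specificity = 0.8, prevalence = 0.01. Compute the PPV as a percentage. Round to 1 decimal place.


PPV = (sens * prev) / (sens * prev + (1-spec) * (1-prev))
Numerator = 0.88 * 0.01 = 0.0088
P(positive and no disease) = (1 - spec) * (1 - prev) = (1 - 0.8) * (1 - 0.01) = 0.198
Denominator = 0.0088 + 0.198 = 0.2068
PPV = 0.0088 / 0.2068 = 0.042553
As percentage = 4.3


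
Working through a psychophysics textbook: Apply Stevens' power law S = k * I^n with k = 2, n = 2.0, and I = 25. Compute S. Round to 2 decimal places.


S = 2 * 25^2.0
25^2.0 = 625.0
S = 2 * 625.0
= 1250.00


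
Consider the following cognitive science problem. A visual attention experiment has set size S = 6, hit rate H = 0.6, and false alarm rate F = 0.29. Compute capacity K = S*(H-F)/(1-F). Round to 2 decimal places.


K = S * (H - F) / (1 - F)
H - F = 0.31
1 - F = 0.71
K = 6 * 0.31 / 0.71
= 2.62


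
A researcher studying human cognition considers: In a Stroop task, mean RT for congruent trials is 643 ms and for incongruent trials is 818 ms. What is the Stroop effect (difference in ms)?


Stroop effect = RT(incongruent) - RT(congruent)
= 818 - 643
= 175 ms


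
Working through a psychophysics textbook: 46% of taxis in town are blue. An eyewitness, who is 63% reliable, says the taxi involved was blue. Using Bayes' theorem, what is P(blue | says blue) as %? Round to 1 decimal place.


P(blue | says blue) = P(says blue | blue)*P(blue) / [P(says blue | blue)*P(blue) + P(says blue | not blue)*P(not blue)]
Numerator = 0.63 * 0.46 = 0.2898
False identification = 0.37 * 0.54 = 0.1998
P = 0.2898 / (0.2898 + 0.1998)
= 0.2898 / 0.4896
As percentage = 59.2


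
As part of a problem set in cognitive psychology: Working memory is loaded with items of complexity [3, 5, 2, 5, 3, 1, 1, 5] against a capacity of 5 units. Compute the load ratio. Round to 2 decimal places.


Total complexity = 3 + 5 + 2 + 5 + 3 + 1 + 1 + 5 = 25
Load = total / capacity = 25 / 5
= 5.00


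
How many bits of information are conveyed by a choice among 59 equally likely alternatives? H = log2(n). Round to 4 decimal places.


H = log2(n)
H = log2(59)
= 5.8826


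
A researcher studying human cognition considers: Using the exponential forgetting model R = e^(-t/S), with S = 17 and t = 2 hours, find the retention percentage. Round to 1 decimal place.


R = e^(-t/S)
-t/S = -2/17 = -0.117647
R = e^(-0.117647) = 0.88901
Percentage = 0.88901 * 100
= 88.9


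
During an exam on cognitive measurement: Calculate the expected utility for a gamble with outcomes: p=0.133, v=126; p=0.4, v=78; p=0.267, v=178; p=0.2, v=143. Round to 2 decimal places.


EU = sum(p_i * v_i)
0.133 * 126 = 16.758
0.4 * 78 = 31.2
0.267 * 178 = 47.526
0.2 * 143 = 28.6
EU = 16.758 + 31.2 + 47.526 + 28.6
= 124.08


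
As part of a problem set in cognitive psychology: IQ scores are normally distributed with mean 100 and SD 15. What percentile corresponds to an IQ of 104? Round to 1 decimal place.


z = (IQ - mean) / SD
z = (104 - 100) / 15 = 0.2667
Percentile = Phi(0.2667) * 100
Phi(0.2667) = 0.60515
= 60.5


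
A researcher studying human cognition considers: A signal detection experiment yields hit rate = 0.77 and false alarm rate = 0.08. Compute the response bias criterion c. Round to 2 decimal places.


c = -0.5 * (z(HR) + z(FAR))
z(0.77) = 0.7388
z(0.08) = -1.4051
c = -0.5 * (0.7388 + -1.4051)
= -0.5 * -0.6663
= 0.33


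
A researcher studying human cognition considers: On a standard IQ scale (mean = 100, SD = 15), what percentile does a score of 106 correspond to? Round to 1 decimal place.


z = (IQ - mean) / SD
z = (106 - 100) / 15 = 0.4
Percentile = Phi(0.4) * 100
Phi(0.4) = 0.655422
= 65.5


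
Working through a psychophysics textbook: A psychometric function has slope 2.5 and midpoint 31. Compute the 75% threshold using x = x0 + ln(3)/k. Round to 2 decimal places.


At P = 0.75: 0.75 = 1/(1 + e^(-k*(x-x0)))
Solving: e^(-k*(x-x0)) = 1/3
x = x0 + ln(3)/k
ln(3) = 1.0986
x = 31 + 1.0986/2.5
= 31 + 0.4394
= 31.44


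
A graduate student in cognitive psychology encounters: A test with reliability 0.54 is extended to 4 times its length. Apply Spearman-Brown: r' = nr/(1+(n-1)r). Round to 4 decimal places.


r_new = n*r / (1 + (n-1)*r)
Numerator = 4 * 0.54 = 2.16
Denominator = 1 + 3 * 0.54 = 2.62
r_new = 2.16 / 2.62
= 0.8244


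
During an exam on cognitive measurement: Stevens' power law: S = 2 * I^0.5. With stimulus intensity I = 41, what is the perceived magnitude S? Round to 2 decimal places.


S = 2 * 41^0.5
41^0.5 = 6.4031
S = 2 * 6.4031
= 12.81


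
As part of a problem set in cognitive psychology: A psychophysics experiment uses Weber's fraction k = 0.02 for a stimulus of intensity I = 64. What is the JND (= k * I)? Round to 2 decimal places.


JND = k * I
JND = 0.02 * 64
= 1.28


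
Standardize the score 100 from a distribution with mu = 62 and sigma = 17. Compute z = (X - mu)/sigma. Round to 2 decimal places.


z = (X - mu) / sigma
= (100 - 62) / 17
= 38 / 17
= 2.24


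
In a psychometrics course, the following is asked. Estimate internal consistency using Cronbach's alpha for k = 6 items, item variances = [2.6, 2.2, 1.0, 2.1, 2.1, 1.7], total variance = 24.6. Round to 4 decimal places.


alpha = (k/(k-1)) * (1 - sum(s_i^2)/s_total^2)
sum(item variances) = 11.7
k/(k-1) = 6/5 = 1.2
1 - 11.7/24.6 = 1 - 0.47561 = 0.52439
alpha = 1.2 * 0.52439
= 0.6293


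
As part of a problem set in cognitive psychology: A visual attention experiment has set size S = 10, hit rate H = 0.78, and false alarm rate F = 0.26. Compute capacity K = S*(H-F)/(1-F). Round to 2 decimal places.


K = S * (H - F) / (1 - F)
H - F = 0.52
1 - F = 0.74
K = 10 * 0.52 / 0.74
= 7.03


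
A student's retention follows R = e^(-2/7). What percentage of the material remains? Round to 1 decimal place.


R = e^(-t/S)
-t/S = -2/7 = -0.285714
R = e^(-0.285714) = 0.751478
Percentage = 0.751478 * 100
= 75.1


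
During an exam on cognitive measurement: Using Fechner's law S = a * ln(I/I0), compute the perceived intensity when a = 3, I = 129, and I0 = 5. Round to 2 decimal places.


S = 3 * ln(129/5)
I/I0 = 25.8
ln(25.8) = 3.2504
S = 3 * 3.2504
= 9.75


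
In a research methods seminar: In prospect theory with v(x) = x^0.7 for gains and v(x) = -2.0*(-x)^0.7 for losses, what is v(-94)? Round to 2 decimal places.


Since x = -94 < 0, use v(x) = -lambda*(-x)^alpha
(-x) = 94
94^0.7 = 24.0541
v(-94) = -2.0 * 24.0541
= -48.11


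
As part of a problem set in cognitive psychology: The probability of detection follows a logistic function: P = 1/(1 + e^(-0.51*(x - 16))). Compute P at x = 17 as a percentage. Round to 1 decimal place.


P(x) = 1/(1 + e^(-0.51*(17 - 16)))
Exponent = -0.51 * 1 = -0.51
e^(-0.51) = 0.600496
P = 1/(1 + 0.600496) = 0.624806
Percentage = 62.5


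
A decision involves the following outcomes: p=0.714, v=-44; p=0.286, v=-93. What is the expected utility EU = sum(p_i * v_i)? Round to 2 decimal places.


EU = sum(p_i * v_i)
0.714 * -44 = -31.416
0.286 * -93 = -26.598
EU = -31.416 + -26.598
= -58.01


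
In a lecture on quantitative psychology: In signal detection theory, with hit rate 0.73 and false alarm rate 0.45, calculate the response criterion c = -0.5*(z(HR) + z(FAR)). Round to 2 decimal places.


c = -0.5 * (z(HR) + z(FAR))
z(0.73) = 0.6128
z(0.45) = -0.1257
c = -0.5 * (0.6128 + -0.1257)
= -0.5 * 0.4871
= -0.24


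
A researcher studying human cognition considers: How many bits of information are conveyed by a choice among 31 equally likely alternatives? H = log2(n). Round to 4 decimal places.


H = log2(n)
H = log2(31)
= 4.9542


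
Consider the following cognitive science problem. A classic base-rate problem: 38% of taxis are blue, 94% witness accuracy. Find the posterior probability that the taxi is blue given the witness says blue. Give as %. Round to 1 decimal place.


P(blue | says blue) = P(says blue | blue)*P(blue) / [P(says blue | blue)*P(blue) + P(says blue | not blue)*P(not blue)]
Numerator = 0.94 * 0.38 = 0.3572
False identification = 0.06 * 0.62 = 0.0372
P = 0.3572 / (0.3572 + 0.0372)
= 0.3572 / 0.3944
As percentage = 90.6


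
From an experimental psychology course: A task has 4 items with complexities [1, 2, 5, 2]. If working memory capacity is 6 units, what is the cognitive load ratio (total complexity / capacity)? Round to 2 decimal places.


Total complexity = 1 + 2 + 5 + 2 = 10
Load = total / capacity = 10 / 6
= 1.67


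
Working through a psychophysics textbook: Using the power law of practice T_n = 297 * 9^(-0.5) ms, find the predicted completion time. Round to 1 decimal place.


T_n = 297 * 9^(-0.5)
9^(-0.5) = 0.333333
T_n = 297 * 0.333333
= 99.0 ms


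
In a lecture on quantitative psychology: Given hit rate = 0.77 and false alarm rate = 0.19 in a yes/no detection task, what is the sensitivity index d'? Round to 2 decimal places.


d' = z(HR) - z(FAR)
z(0.77) = 0.7388
z(0.19) = -0.8779
d' = 0.7388 - -0.8779
= 1.62


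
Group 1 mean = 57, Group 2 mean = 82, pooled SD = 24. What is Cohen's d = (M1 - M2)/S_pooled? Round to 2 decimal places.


Cohen's d = (M1 - M2) / S_pooled
= (57 - 82) / 24
= -25 / 24
= -1.04


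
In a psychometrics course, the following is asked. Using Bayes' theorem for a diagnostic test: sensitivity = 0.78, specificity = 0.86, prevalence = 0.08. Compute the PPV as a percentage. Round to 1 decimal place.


PPV = (sens * prev) / (sens * prev + (1-spec) * (1-prev))
Numerator = 0.78 * 0.08 = 0.0624
P(positive and no disease) = (1 - spec) * (1 - prev) = (1 - 0.86) * (1 - 0.08) = 0.1288
Denominator = 0.0624 + 0.1288 = 0.1912
PPV = 0.0624 / 0.1912 = 0.32636
As percentage = 32.6


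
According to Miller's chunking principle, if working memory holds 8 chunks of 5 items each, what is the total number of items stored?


Total items = chunks * items_per_chunk
= 8 * 5
= 40


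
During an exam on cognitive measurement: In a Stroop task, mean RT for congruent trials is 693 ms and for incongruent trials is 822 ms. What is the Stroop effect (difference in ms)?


Stroop effect = RT(incongruent) - RT(congruent)
= 822 - 693
= 129 ms


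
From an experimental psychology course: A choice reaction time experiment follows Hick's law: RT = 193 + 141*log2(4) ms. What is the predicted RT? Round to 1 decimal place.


RT = 193 + 141 * log2(4)
log2(4) = 2.0
RT = 193 + 141 * 2.0
= 193 + 282.0
= 475.0 ms


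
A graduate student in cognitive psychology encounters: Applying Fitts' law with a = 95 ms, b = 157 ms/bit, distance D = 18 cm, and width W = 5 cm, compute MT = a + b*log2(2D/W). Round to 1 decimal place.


MT = 95 + 157 * log2(2*18/5)
2D/W = 7.2
log2(7.2) = 2.848
MT = 95 + 157 * 2.848
= 542.1 ms


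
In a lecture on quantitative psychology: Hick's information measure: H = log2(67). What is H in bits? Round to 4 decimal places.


H = log2(n)
H = log2(67)
= 6.0661


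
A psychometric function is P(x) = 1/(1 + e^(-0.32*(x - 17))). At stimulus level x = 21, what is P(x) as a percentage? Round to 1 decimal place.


P(x) = 1/(1 + e^(-0.32*(21 - 17)))
Exponent = -0.32 * 4 = -1.28
e^(-1.28) = 0.278037
P = 1/(1 + 0.278037) = 0.78245
Percentage = 78.2


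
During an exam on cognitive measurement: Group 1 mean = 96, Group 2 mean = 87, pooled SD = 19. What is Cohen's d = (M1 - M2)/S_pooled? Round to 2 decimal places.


Cohen's d = (M1 - M2) / S_pooled
= (96 - 87) / 19
= 9 / 19
= 0.47


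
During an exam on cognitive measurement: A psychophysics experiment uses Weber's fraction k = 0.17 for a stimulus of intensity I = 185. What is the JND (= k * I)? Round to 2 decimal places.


JND = k * I
JND = 0.17 * 185
= 31.45


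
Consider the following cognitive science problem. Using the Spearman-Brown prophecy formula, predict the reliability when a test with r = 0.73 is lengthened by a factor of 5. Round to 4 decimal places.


r_new = n*r / (1 + (n-1)*r)
Numerator = 5 * 0.73 = 3.65
Denominator = 1 + 4 * 0.73 = 3.92
r_new = 3.65 / 3.92
= 0.9311


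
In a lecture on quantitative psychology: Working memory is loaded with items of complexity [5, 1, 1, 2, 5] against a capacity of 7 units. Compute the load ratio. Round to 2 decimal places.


Total complexity = 5 + 1 + 1 + 2 + 5 = 14
Load = total / capacity = 14 / 7
= 2.00


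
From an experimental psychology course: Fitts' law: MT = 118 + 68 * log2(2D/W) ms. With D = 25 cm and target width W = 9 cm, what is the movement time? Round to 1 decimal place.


MT = 118 + 68 * log2(2*25/9)
2D/W = 5.555556
log2(5.555556) = 2.4739
MT = 118 + 68 * 2.4739
= 286.2 ms


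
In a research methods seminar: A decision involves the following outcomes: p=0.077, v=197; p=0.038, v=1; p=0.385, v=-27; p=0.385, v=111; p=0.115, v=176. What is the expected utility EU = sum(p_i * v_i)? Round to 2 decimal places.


EU = sum(p_i * v_i)
0.077 * 197 = 15.169
0.038 * 1 = 0.038
0.385 * -27 = -10.395
0.385 * 111 = 42.735
0.115 * 176 = 20.24
EU = 15.169 + 0.038 + -10.395 + 42.735 + 20.24
= 67.79


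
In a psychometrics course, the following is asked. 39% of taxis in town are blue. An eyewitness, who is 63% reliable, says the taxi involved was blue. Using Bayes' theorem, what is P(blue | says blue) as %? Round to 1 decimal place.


P(blue | says blue) = P(says blue | blue)*P(blue) / [P(says blue | blue)*P(blue) + P(says blue | not blue)*P(not blue)]
Numerator = 0.63 * 0.39 = 0.2457
False identification = 0.37 * 0.61 = 0.2257
P = 0.2457 / (0.2457 + 0.2257)
= 0.2457 / 0.4714
As percentage = 52.1


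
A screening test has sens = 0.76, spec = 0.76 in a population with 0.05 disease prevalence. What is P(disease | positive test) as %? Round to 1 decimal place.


PPV = (sens * prev) / (sens * prev + (1-spec) * (1-prev))
Numerator = 0.76 * 0.05 = 0.038
P(positive and no disease) = (1 - spec) * (1 - prev) = (1 - 0.76) * (1 - 0.05) = 0.228
Denominator = 0.038 + 0.228 = 0.266
PPV = 0.038 / 0.266 = 0.142857
As percentage = 14.3


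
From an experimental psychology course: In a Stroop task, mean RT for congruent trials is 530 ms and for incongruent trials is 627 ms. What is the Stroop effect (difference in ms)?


Stroop effect = RT(incongruent) - RT(congruent)
= 627 - 530
= 97 ms


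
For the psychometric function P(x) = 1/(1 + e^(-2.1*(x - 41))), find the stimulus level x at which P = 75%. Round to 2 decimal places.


At P = 0.75: 0.75 = 1/(1 + e^(-k*(x-x0)))
Solving: e^(-k*(x-x0)) = 1/3
x = x0 + ln(3)/k
ln(3) = 1.0986
x = 41 + 1.0986/2.1
= 41 + 0.5231
= 41.52


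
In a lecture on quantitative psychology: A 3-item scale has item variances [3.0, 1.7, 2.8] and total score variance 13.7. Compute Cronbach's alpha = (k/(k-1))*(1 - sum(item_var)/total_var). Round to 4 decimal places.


alpha = (k/(k-1)) * (1 - sum(s_i^2)/s_total^2)
sum(item variances) = 7.5
k/(k-1) = 3/2 = 1.5
1 - 7.5/13.7 = 1 - 0.547445 = 0.452555
alpha = 1.5 * 0.452555
= 0.6788


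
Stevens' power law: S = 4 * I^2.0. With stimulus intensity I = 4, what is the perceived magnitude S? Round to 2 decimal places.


S = 4 * 4^2.0
4^2.0 = 16.0
S = 4 * 16.0
= 64.00


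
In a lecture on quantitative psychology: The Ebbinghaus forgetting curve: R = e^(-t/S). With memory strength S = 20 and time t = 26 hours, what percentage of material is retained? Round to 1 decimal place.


R = e^(-t/S)
-t/S = -26/20 = -1.3
R = e^(-1.3) = 0.272532
Percentage = 0.272532 * 100
= 27.3


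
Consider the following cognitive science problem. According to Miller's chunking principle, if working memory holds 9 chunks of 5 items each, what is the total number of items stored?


Total items = chunks * items_per_chunk
= 9 * 5
= 45


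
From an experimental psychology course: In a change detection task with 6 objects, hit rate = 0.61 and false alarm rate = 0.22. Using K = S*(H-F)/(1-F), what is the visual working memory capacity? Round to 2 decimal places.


K = S * (H - F) / (1 - F)
H - F = 0.39
1 - F = 0.78
K = 6 * 0.39 / 0.78
= 3.00


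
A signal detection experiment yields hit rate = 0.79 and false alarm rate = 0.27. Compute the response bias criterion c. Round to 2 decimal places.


c = -0.5 * (z(HR) + z(FAR))
z(0.79) = 0.8064
z(0.27) = -0.6128
c = -0.5 * (0.8064 + -0.6128)
= -0.5 * 0.1936
= -0.10


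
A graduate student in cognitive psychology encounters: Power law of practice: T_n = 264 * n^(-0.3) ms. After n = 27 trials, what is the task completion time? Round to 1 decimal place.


T_n = 264 * 27^(-0.3)
27^(-0.3) = 0.372041
T_n = 264 * 0.372041
= 98.2 ms


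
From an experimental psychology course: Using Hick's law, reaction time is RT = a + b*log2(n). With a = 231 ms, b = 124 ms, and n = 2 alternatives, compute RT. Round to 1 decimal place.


RT = 231 + 124 * log2(2)
log2(2) = 1.0
RT = 231 + 124 * 1.0
= 231 + 124.0
= 355.0 ms


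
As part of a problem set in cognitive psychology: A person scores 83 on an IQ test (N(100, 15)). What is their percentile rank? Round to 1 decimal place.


z = (IQ - mean) / SD
z = (83 - 100) / 15 = -1.1333
Percentile = Phi(-1.1333) * 100
Phi(-1.1333) = 0.128544
= 12.9


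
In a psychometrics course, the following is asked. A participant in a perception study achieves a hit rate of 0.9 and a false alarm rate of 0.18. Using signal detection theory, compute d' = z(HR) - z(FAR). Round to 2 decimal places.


d' = z(HR) - z(FAR)
z(0.9) = 1.2816
z(0.18) = -0.9154
d' = 1.2816 - -0.9154
= 2.20


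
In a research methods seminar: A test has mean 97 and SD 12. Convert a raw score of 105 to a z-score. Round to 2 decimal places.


z = (X - mu) / sigma
= (105 - 97) / 12
= 8 / 12
= 0.67


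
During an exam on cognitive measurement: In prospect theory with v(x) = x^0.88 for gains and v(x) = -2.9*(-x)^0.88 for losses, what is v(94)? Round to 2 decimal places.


Since x = 94 >= 0, use v(x) = x^0.88
94^0.88 = 54.4945
v(94) = 54.49


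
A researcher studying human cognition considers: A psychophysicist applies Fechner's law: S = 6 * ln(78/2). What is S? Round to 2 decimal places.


S = 6 * ln(78/2)
I/I0 = 39.0
ln(39.0) = 3.6636
S = 6 * 3.6636
= 21.98


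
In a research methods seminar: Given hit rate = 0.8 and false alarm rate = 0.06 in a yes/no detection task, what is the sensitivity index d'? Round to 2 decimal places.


d' = z(HR) - z(FAR)
z(0.8) = 0.8416
z(0.06) = -1.5548
d' = 0.8416 - -1.5548
= 2.40


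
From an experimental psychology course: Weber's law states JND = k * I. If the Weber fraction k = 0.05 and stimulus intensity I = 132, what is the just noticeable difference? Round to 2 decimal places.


JND = k * I
JND = 0.05 * 132
= 6.60


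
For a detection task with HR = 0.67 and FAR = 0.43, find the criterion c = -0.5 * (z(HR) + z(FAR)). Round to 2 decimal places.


c = -0.5 * (z(HR) + z(FAR))
z(0.67) = 0.4399
z(0.43) = -0.1764
c = -0.5 * (0.4399 + -0.1764)
= -0.5 * 0.2635
= -0.13


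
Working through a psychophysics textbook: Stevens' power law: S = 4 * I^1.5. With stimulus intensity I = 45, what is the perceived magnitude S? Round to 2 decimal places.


S = 4 * 45^1.5
45^1.5 = 301.8692
S = 4 * 301.8692
= 1207.48


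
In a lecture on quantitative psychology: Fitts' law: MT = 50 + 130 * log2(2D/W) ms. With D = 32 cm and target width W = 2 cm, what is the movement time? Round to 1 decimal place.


MT = 50 + 130 * log2(2*32/2)
2D/W = 32.0
log2(32.0) = 5.0
MT = 50 + 130 * 5.0
= 700.0 ms


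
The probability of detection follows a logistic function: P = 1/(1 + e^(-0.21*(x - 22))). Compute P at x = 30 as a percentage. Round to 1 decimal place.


P(x) = 1/(1 + e^(-0.21*(30 - 22)))
Exponent = -0.21 * 8 = -1.68
e^(-1.68) = 0.186374
P = 1/(1 + 0.186374) = 0.842905
Percentage = 84.3


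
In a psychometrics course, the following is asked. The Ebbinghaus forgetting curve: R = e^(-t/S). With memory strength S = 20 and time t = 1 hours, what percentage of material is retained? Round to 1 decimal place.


R = e^(-t/S)
-t/S = -1/20 = -0.05
R = e^(-0.05) = 0.951229
Percentage = 0.951229 * 100
= 95.1


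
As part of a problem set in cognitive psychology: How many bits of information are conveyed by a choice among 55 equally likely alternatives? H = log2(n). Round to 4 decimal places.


H = log2(n)
H = log2(55)
= 5.7814


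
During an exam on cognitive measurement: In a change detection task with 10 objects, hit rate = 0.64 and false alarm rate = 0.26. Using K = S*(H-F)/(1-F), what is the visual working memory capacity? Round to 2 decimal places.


K = S * (H - F) / (1 - F)
H - F = 0.38
1 - F = 0.74
K = 10 * 0.38 / 0.74
= 5.14


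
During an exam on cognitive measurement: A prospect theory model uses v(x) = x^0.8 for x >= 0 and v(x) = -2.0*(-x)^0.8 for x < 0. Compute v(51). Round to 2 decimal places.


Since x = 51 >= 0, use v(x) = x^0.8
51^0.8 = 23.2304
v(51) = 23.23


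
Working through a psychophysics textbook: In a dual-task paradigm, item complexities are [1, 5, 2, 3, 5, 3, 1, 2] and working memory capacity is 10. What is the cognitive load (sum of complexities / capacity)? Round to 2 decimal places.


Total complexity = 1 + 5 + 2 + 3 + 5 + 3 + 1 + 2 = 22
Load = total / capacity = 22 / 10
= 2.20


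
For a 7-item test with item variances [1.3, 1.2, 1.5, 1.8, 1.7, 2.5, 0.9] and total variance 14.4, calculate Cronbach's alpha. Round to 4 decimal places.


alpha = (k/(k-1)) * (1 - sum(s_i^2)/s_total^2)
sum(item variances) = 10.9
k/(k-1) = 7/6 = 1.166667
1 - 10.9/14.4 = 1 - 0.756944 = 0.243056
alpha = 1.166667 * 0.243056
= 0.2836


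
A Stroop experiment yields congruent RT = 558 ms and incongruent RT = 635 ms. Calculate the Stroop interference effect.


Stroop effect = RT(incongruent) - RT(congruent)
= 635 - 558
= 77 ms


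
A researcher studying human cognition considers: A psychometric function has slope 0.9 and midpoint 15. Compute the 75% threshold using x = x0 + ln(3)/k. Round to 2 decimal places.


At P = 0.75: 0.75 = 1/(1 + e^(-k*(x-x0)))
Solving: e^(-k*(x-x0)) = 1/3
x = x0 + ln(3)/k
ln(3) = 1.0986
x = 15 + 1.0986/0.9
= 15 + 1.2207
= 16.22


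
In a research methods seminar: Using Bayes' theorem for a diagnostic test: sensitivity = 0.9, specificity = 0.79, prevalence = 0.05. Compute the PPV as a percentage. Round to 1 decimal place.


PPV = (sens * prev) / (sens * prev + (1-spec) * (1-prev))
Numerator = 0.9 * 0.05 = 0.045
P(positive and no disease) = (1 - spec) * (1 - prev) = (1 - 0.79) * (1 - 0.05) = 0.1995
Denominator = 0.045 + 0.1995 = 0.2445
PPV = 0.045 / 0.2445 = 0.184049
As percentage = 18.4


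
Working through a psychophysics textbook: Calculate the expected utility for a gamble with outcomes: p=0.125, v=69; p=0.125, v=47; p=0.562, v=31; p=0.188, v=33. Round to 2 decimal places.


EU = sum(p_i * v_i)
0.125 * 69 = 8.625
0.125 * 47 = 5.875
0.562 * 31 = 17.422
0.188 * 33 = 6.204
EU = 8.625 + 5.875 + 17.422 + 6.204
= 38.13


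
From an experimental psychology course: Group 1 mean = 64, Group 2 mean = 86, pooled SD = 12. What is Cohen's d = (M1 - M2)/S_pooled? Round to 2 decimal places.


Cohen's d = (M1 - M2) / S_pooled
= (64 - 86) / 12
= -22 / 12
= -1.83


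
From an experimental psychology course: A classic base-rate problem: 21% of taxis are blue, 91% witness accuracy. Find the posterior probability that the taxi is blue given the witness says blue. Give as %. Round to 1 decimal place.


P(blue | says blue) = P(says blue | blue)*P(blue) / [P(says blue | blue)*P(blue) + P(says blue | not blue)*P(not blue)]
Numerator = 0.91 * 0.21 = 0.1911
False identification = 0.09 * 0.79 = 0.0711
P = 0.1911 / (0.1911 + 0.0711)
= 0.1911 / 0.2622
As percentage = 72.9


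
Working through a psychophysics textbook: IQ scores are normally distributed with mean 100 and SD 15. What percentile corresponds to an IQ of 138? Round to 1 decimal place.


z = (IQ - mean) / SD
z = (138 - 100) / 15 = 2.5333
Percentile = Phi(2.5333) * 100
Phi(2.5333) = 0.99435
= 99.4


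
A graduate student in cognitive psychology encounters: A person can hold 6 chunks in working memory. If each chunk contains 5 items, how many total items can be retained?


Total items = chunks * items_per_chunk
= 6 * 5
= 30


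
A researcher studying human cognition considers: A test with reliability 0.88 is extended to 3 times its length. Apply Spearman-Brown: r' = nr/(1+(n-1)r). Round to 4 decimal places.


r_new = n*r / (1 + (n-1)*r)
Numerator = 3 * 0.88 = 2.64
Denominator = 1 + 2 * 0.88 = 2.76
r_new = 2.64 / 2.76
= 0.9565


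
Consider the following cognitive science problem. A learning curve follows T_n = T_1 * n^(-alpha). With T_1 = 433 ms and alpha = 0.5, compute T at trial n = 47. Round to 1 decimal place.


T_n = 433 * 47^(-0.5)
47^(-0.5) = 0.145865
T_n = 433 * 0.145865
= 63.2 ms


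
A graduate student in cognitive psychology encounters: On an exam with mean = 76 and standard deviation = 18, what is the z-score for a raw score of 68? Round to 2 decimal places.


z = (X - mu) / sigma
= (68 - 76) / 18
= -8 / 18
= -0.44


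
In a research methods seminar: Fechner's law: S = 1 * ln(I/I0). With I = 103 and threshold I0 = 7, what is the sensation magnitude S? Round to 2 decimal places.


S = 1 * ln(103/7)
I/I0 = 14.714286
ln(14.714286) = 2.6888
S = 1 * 2.6888
= 2.69


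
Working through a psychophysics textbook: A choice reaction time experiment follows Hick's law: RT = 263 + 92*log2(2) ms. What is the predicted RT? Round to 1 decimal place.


RT = 263 + 92 * log2(2)
log2(2) = 1.0
RT = 263 + 92 * 1.0
= 263 + 92.0
= 355.0 ms


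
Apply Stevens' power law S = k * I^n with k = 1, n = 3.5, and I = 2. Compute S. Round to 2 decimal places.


S = 1 * 2^3.5
2^3.5 = 11.3137
S = 1 * 11.3137
= 11.31


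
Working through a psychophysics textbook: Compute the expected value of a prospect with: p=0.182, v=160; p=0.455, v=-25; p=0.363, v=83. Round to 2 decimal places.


EU = sum(p_i * v_i)
0.182 * 160 = 29.12
0.455 * -25 = -11.375
0.363 * 83 = 30.129
EU = 29.12 + -11.375 + 30.129
= 47.87


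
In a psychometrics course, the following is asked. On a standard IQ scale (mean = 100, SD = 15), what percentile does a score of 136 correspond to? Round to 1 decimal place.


z = (IQ - mean) / SD
z = (136 - 100) / 15 = 2.4
Percentile = Phi(2.4) * 100
Phi(2.4) = 0.991802
= 99.2


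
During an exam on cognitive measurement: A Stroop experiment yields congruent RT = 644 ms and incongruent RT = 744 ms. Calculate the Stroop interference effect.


Stroop effect = RT(incongruent) - RT(congruent)
= 744 - 644
= 100 ms


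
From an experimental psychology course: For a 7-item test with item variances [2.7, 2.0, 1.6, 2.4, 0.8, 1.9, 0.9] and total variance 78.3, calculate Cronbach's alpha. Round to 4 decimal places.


alpha = (k/(k-1)) * (1 - sum(s_i^2)/s_total^2)
sum(item variances) = 12.3
k/(k-1) = 7/6 = 1.166667
1 - 12.3/78.3 = 1 - 0.157088 = 0.842912
alpha = 1.166667 * 0.842912
= 0.9834


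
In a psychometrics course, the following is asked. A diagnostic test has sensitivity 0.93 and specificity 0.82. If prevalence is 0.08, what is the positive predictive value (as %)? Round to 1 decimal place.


PPV = (sens * prev) / (sens * prev + (1-spec) * (1-prev))
Numerator = 0.93 * 0.08 = 0.0744
P(positive and no disease) = (1 - spec) * (1 - prev) = (1 - 0.82) * (1 - 0.08) = 0.1656
Denominator = 0.0744 + 0.1656 = 0.24
PPV = 0.0744 / 0.24 = 0.31
As percentage = 31.0


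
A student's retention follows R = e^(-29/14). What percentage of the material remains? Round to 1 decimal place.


R = e^(-t/S)
-t/S = -29/14 = -2.071429
R = e^(-2.071429) = 0.126006
Percentage = 0.126006 * 100
= 12.6


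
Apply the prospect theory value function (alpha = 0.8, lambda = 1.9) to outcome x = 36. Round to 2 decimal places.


Since x = 36 >= 0, use v(x) = x^0.8
36^0.8 = 17.5809
v(36) = 17.58


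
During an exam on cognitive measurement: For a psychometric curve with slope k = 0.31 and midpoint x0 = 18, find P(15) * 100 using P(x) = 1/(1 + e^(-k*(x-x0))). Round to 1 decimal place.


P(x) = 1/(1 + e^(-0.31*(15 - 18)))
Exponent = -0.31 * -3 = 0.93
e^(0.93) = 2.534509
P = 1/(1 + 2.534509) = 0.282925
Percentage = 28.3


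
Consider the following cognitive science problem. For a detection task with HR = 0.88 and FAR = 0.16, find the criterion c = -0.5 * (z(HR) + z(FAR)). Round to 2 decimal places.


c = -0.5 * (z(HR) + z(FAR))
z(0.88) = 1.175
z(0.16) = -0.9945
c = -0.5 * (1.175 + -0.9945)
= -0.5 * 0.1805
= -0.09


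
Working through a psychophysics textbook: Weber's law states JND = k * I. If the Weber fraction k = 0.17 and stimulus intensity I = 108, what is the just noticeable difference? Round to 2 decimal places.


JND = k * I
JND = 0.17 * 108
= 18.36


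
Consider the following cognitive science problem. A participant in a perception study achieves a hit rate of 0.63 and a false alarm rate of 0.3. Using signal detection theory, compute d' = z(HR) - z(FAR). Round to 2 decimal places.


d' = z(HR) - z(FAR)
z(0.63) = 0.3319
z(0.3) = -0.5244
d' = 0.3319 - -0.5244
= 0.86


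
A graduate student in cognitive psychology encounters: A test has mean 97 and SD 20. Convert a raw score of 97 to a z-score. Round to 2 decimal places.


z = (X - mu) / sigma
= (97 - 97) / 20
= 0 / 20
= 0.00


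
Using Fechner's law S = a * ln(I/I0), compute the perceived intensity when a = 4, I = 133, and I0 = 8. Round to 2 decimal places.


S = 4 * ln(133/8)
I/I0 = 16.625
ln(16.625) = 2.8109
S = 4 * 2.8109
= 11.24


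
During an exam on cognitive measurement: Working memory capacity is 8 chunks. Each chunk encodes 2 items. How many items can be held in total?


Total items = chunks * items_per_chunk
= 8 * 2
= 16


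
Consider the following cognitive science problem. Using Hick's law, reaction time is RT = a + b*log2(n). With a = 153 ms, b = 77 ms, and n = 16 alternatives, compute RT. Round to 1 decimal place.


RT = 153 + 77 * log2(16)
log2(16) = 4.0
RT = 153 + 77 * 4.0
= 153 + 308.0
= 461.0 ms


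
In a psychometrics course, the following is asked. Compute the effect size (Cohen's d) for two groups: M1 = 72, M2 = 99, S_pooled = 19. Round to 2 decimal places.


Cohen's d = (M1 - M2) / S_pooled
= (72 - 99) / 19
= -27 / 19
= -1.42


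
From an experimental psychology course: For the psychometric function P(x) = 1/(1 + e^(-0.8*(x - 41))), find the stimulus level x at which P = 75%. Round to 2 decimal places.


At P = 0.75: 0.75 = 1/(1 + e^(-k*(x-x0)))
Solving: e^(-k*(x-x0)) = 1/3
x = x0 + ln(3)/k
ln(3) = 1.0986
x = 41 + 1.0986/0.8
= 41 + 1.3732
= 42.37


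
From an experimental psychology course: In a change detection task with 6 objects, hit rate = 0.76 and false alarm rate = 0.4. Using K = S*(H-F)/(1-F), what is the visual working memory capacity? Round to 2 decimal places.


K = S * (H - F) / (1 - F)
H - F = 0.36
1 - F = 0.6
K = 6 * 0.36 / 0.6
= 3.60


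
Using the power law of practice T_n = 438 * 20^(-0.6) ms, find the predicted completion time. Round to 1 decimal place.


T_n = 438 * 20^(-0.6)
20^(-0.6) = 0.165723
T_n = 438 * 0.165723
= 72.6 ms


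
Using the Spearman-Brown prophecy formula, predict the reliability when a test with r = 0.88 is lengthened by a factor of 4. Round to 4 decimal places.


r_new = n*r / (1 + (n-1)*r)
Numerator = 4 * 0.88 = 3.52
Denominator = 1 + 3 * 0.88 = 3.64
r_new = 3.52 / 3.64
= 0.9670


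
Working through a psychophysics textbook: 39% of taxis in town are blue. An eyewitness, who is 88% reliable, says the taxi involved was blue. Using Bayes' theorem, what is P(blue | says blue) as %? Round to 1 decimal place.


P(blue | says blue) = P(says blue | blue)*P(blue) / [P(says blue | blue)*P(blue) + P(says blue | not blue)*P(not blue)]
Numerator = 0.88 * 0.39 = 0.3432
False identification = 0.12 * 0.61 = 0.0732
P = 0.3432 / (0.3432 + 0.0732)
= 0.3432 / 0.4164
As percentage = 82.4


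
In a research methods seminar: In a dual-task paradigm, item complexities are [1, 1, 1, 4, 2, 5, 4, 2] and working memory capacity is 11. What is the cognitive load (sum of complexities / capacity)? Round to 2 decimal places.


Total complexity = 1 + 1 + 1 + 4 + 2 + 5 + 4 + 2 = 20
Load = total / capacity = 20 / 11
= 1.82


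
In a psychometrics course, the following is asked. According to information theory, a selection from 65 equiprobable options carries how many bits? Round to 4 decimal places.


H = log2(n)
H = log2(65)
= 6.0224
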